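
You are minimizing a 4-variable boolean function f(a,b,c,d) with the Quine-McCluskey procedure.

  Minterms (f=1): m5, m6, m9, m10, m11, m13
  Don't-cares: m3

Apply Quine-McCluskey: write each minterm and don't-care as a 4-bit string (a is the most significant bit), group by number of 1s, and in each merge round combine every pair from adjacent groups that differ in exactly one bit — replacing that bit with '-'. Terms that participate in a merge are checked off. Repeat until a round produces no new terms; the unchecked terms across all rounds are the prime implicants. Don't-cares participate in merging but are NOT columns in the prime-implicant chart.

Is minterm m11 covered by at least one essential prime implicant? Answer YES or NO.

YES

Round 0: 0011✓ 0101✓ 0110 1001✓ 1010✓ 1011✓ 1101✓
Round 1: -011 -101 1-01 10-1 101-
PIs = {-011, -101, 0110, 1-01, 10-1, 101-}
Coverage chart:
  m5: -101 ←essential
  m6: 0110 ←essential
  m9: 1-01,10-1
  m10: 101- ←essential
  m11: -011,10-1,101-
  m13: -101,1-01
Essential: -101, 0110, 101-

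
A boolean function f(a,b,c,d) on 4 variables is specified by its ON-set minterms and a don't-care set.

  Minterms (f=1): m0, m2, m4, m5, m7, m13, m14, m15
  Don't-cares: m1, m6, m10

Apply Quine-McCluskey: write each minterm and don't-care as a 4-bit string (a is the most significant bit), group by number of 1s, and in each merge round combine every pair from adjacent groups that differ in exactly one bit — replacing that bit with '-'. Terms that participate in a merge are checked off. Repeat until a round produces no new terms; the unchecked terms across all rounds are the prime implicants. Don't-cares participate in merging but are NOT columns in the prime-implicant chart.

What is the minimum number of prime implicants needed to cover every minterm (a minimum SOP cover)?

[col 0] 0000*, 0001*, 0010*, 0100*, 0101*, 0110*, 0111*, 1010*, 1101*, 1110*, 1111*
[col 1] -010*, -101*, -110*, -111*, 0-00*, 0-01*, 0-10*, 00-0*, 000-*, 01-0*, 01-1*, 010-*, 011-*, 1-10*, 11-1*, 111-*
[col 2] --10, -1-1, -11-, 0--0, 0-0-, 01--
Prime implicants: --10, -1-1, -11-, 0--0, 0-0-, 01--
PI chart (minterm → PIs covering it):
  0 | 0--0,0-0-
  2 | --10,0--0
  4 | 0--0,0-0-,01--
  5 | -1-1,0-0-,01--
  7 | -1-1,-11-,01--
  13 | -1-1  (sole → essential)
  14 | --10,-11-
  15 | -1-1,-11-
Essential prime implicants: -1-1
Petrick residual → --10, 0--0
Minimum SOP uses 3 PIs: cd' + bd + a'd'

3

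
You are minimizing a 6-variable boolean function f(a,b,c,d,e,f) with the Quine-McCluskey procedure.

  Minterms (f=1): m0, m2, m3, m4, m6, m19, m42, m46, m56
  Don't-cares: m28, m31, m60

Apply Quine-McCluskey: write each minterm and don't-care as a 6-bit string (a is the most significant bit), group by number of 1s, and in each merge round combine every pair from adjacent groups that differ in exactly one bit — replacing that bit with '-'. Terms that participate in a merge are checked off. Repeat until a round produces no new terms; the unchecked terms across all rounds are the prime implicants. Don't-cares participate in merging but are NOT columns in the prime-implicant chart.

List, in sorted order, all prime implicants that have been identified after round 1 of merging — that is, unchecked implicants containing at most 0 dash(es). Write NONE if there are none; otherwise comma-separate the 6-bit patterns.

011111

[col 0] 000000*, 000010*, 000011*, 000100*, 000110*, 010011*, 011100*, 011111, 101010*, 101110*, 111000*, 111100*
[col 1] -11100, 0-0011, 000-00*, 000-10*, 0000-0*, 00001-, 0001-0*, 101-10, 111-00
[col 2] 000--0
Prime implicants: -11100, 0-0011, 000--0, 00001-, 011111, 101-10, 111-00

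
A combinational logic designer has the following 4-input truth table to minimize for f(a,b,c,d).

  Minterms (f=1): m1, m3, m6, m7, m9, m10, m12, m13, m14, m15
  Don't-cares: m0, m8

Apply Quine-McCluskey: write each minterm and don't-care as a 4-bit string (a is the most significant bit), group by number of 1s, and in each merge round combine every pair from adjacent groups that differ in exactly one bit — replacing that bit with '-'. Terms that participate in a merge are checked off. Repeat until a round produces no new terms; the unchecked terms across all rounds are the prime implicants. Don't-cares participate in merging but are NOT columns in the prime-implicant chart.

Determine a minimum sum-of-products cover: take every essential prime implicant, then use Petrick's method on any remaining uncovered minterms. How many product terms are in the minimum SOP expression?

4

[col 0] 0000*, 0001*, 0011*, 0110*, 0111*, 1000*, 1001*, 1010*, 1100*, 1101*, 1110*, 1111*
[col 1] -000*, -001*, -110*, -111*, 0-11, 00-1, 000-*, 011-*, 1-00*, 1-01*, 1-10*, 10-0*, 100-*, 11-0*, 11-1*, 110-*, 111-*
[col 2] -00-, -11-, 1--0, 1-0-, 11--
Prime implicants: -00-, -11-, 0-11, 00-1, 1--0, 1-0-, 11--
PI chart (minterm → PIs covering it):
  1 | -00-,00-1
  3 | 0-11,00-1
  6 | -11-  (sole → essential)
  7 | -11-,0-11
  9 | -00-,1-0-
  10 | 1--0  (sole → essential)
  12 | 1--0,1-0-,11--
  13 | 1-0-,11--
  14 | -11-,1--0,11--
  15 | -11-,11--
Essential prime implicants: -11-, 1--0
Petrick residual → 00-1, 1-0-
Minimum SOP uses 4 PIs: bc + a'b'd + ad' + ac'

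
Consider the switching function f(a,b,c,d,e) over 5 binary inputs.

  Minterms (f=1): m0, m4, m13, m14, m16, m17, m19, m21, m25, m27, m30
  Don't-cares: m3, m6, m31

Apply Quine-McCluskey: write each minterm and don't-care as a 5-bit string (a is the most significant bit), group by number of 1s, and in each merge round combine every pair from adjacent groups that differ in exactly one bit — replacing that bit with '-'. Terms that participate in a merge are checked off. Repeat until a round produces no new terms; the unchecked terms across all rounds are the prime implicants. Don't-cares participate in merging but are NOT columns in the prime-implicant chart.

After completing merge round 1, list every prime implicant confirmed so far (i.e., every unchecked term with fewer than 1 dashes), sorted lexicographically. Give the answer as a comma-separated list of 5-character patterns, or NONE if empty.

01101

size-2^0 implicants → 00000(✓)  00011(✓)  00100(✓)  00110(✓)  01101  01110(✓)  10000(✓)  10001(✓)  10011(✓)  10101(✓)  11001(✓)  11011(✓)  11110(✓)  11111(✓)
size-2^1 implicants → -0000  -0011  -1110  0-110  00-00  001-0  1-001(✓)  1-011(✓)  10-01  100-1(✓)  1000-  11-11  110-1(✓)  1111-
size-2^2 implicants → 1-0-1
Unchecked terms (primes): -0000, -0011, -1110, 0-110, 00-00, 001-0, 01101, 1-0-1, 10-01, 1000-, 11-11, 1111-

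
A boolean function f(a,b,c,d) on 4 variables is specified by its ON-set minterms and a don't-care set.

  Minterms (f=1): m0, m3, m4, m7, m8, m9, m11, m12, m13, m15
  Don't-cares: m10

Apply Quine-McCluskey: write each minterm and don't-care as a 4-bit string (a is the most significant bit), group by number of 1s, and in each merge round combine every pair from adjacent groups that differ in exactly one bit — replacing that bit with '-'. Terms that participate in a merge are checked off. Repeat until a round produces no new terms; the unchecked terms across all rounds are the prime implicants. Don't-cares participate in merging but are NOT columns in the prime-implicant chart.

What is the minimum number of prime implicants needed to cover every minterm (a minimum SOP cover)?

3

[col 0] 0000*, 0011*, 0100*, 0111*, 1000*, 1001*, 1010*, 1011*, 1100*, 1101*, 1111*
[col 1] -000*, -011*, -100*, -111*, 0-00*, 0-11*, 1-00*, 1-01*, 1-11*, 10-0*, 10-1*, 100-*, 101-*, 11-1*, 110-*
[col 2] --00, --11, 1--1, 1-0-, 10--
Prime implicants: --00, --11, 1--1, 1-0-, 10--
PI chart (minterm → PIs covering it):
  0 | --00  (sole → essential)
  3 | --11  (sole → essential)
  4 | --00  (sole → essential)
  7 | --11  (sole → essential)
  8 | --00,1-0-,10--
  9 | 1--1,1-0-,10--
  11 | --11,1--1,10--
  12 | --00,1-0-
  13 | 1--1,1-0-
  15 | --11,1--1
Essential prime implicants: --00, --11
Petrick residual → 1--1
Minimum SOP uses 3 PIs: c'd' + cd + ad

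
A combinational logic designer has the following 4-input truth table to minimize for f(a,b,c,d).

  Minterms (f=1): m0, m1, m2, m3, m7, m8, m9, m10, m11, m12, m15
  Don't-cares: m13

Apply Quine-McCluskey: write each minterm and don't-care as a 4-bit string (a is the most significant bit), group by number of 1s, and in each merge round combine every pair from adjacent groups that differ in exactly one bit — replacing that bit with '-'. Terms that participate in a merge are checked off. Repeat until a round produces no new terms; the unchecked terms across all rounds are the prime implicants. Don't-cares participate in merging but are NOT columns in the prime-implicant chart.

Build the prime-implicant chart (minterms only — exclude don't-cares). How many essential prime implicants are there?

[col 0] 0000*, 0001*, 0010*, 0011*, 0111*, 1000*, 1001*, 1010*, 1011*, 1100*, 1101*, 1111*
[col 1] -000*, -001*, -010*, -011*, -111*, 0-11*, 00-0*, 00-1*, 000-*, 001-*, 1-00*, 1-01*, 1-11*, 10-0*, 10-1*, 100-*, 101-*, 11-1*, 110-*
[col 2] --11, -0-0*, -0-1*, -00-*, -01-*, 00--*, 1--1, 1-0-, 10--*
[col 3] -0--
Prime implicants: --11, -0--, 1--1, 1-0-
PI chart (minterm → PIs covering it):
  0 | -0--  (sole → essential)
  1 | -0--  (sole → essential)
  2 | -0--  (sole → essential)
  3 | --11,-0--
  7 | --11  (sole → essential)
  8 | -0--,1-0-
  9 | -0--,1--1,1-0-
  10 | -0--  (sole → essential)
  11 | --11,-0--,1--1
  12 | 1-0-  (sole → essential)
  15 | --11,1--1
Essential prime implicants: --11, -0--, 1-0-

3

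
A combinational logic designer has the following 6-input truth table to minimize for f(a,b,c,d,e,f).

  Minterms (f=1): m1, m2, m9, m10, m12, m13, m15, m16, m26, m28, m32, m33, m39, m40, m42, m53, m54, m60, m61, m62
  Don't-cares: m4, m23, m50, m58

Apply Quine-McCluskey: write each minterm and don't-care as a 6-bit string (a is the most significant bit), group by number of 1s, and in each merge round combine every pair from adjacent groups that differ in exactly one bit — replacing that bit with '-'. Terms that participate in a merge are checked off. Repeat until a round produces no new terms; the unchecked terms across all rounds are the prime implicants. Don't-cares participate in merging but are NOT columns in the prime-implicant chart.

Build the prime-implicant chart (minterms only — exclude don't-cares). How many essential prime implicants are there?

7

size-2^0 implicants → 000001(✓)  000010(✓)  000100(✓)  001001(✓)  001010(✓)  001100(✓)  001101(✓)  001111(✓)  010000  010111  011010(✓)  011100(✓)  100000(✓)  100001(✓)  100111  101000(✓)  101010(✓)  110010(✓)  110101(✓)  110110(✓)  111010(✓)  111100(✓)  111101(✓)  111110(✓)
size-2^1 implicants → -00001  -01010(✓)  -11010(✓)  -11100  0-1010(✓)  0-1100  00-001  00-010  00-100  001-01  0011-1  00110-  1-1010(✓)  10-000  10000-  1010-0  11-010(✓)  11-101  11-110(✓)  110-10(✓)  111-10(✓)  1111-0  11110-
size-2^2 implicants → --1010  11--10
Unchecked terms (primes): --1010, -00001, -11100, 0-1100, 00-001, 00-010, 00-100, 001-01, 0011-1, 00110-, 010000, 010111, 10-000, 10000-, 100111, 1010-0, 11--10, 11-101, 1111-0, 11110-
Minterm coverage:
  m1 ⊆ -00001,00-001
  m2 ⊆ 00-010 [E]
  m9 ⊆ 00-001,001-01
  m10 ⊆ --1010,00-010
  m12 ⊆ 0-1100,00-100,00110-
  m13 ⊆ 001-01,0011-1,00110-
  m15 ⊆ 0011-1 [E]
  m16 ⊆ 010000 [E]
  m26 ⊆ --1010 [E]
  m28 ⊆ -11100,0-1100
  m32 ⊆ 10-000,10000-
  m33 ⊆ -00001,10000-
  m39 ⊆ 100111 [E]
  m40 ⊆ 10-000,1010-0
  m42 ⊆ --1010,1010-0
  m53 ⊆ 11-101 [E]
  m54 ⊆ 11--10 [E]
  m60 ⊆ -11100,1111-0,11110-
  m61 ⊆ 11-101,11110-
  m62 ⊆ 11--10,1111-0
E = {--1010, 00-010, 0011-1, 010000, 100111, 11--10, 11-101}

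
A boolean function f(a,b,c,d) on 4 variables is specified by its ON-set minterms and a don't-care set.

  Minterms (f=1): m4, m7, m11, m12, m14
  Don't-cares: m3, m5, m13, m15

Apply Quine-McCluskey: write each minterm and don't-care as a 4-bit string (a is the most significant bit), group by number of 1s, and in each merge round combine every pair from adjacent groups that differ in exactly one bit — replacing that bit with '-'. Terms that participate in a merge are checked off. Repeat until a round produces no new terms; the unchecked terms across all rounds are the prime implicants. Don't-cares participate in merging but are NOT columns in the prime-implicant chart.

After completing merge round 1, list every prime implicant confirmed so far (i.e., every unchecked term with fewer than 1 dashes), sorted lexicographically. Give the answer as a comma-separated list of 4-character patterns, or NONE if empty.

size-2^0 implicants → 0011(✓)  0100(✓)  0101(✓)  0111(✓)  1011(✓)  1100(✓)  1101(✓)  1110(✓)  1111(✓)
size-2^1 implicants → -011(✓)  -100(✓)  -101(✓)  -111(✓)  0-11(✓)  01-1(✓)  010-(✓)  1-11(✓)  11-0(✓)  11-1(✓)  110-(✓)  111-(✓)
size-2^2 implicants → --11  -1-1  -10-  11--
Unchecked terms (primes): --11, -1-1, -10-, 11--

NONE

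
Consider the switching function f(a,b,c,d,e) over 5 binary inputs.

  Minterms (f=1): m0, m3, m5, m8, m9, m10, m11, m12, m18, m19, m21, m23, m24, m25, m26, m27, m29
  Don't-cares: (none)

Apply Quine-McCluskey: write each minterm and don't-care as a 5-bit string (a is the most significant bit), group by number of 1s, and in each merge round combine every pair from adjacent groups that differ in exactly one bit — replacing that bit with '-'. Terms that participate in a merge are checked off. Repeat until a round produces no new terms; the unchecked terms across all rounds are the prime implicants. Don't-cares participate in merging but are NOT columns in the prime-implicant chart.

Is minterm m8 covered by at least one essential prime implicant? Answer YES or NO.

Round 0: 00000✓ 00011✓ 00101✓ 01000✓ 01001✓ 01010✓ 01011✓ 01100✓ 10010✓ 10011✓ 10101✓ 10111✓ 11000✓ 11001✓ 11010✓ 11011✓ 11101✓
Round 1: -0011✓ -0101 -1000✓ -1001✓ -1010✓ -1011✓ 0-000 0-011✓ 01-00 010-0✓ 010-1✓ 0100-✓ 0101-✓ 1-010✓ 1-011✓ 1-101 10-11 1001-✓ 101-1 11-01 110-0✓ 110-1✓ 1100-✓ 1101-✓
Round 2: --011 -10-0✓ -10-1✓ -100-✓ -101-✓ 010--✓ 1-01- 110--✓
Round 3: -10--
PIs = {--011, -0101, -10--, 0-000, 01-00, 1-01-, 1-101, 10-11, 101-1, 11-01}
Coverage chart:
  m0: 0-000 ←essential
  m3: --011 ←essential
  m5: -0101 ←essential
  m8: -10--,0-000,01-00
  m9: -10-- ←essential
  m10: -10-- ←essential
  m11: --011,-10--
  m12: 01-00 ←essential
  m18: 1-01- ←essential
  m19: --011,1-01-,10-11
  m21: -0101,1-101,101-1
  m23: 10-11,101-1
  m24: -10-- ←essential
  m25: -10--,11-01
  m26: -10--,1-01-
  m27: --011,-10--,1-01-
  m29: 1-101,11-01
Essential: --011, -0101, -10--, 0-000, 01-00, 1-01-

YES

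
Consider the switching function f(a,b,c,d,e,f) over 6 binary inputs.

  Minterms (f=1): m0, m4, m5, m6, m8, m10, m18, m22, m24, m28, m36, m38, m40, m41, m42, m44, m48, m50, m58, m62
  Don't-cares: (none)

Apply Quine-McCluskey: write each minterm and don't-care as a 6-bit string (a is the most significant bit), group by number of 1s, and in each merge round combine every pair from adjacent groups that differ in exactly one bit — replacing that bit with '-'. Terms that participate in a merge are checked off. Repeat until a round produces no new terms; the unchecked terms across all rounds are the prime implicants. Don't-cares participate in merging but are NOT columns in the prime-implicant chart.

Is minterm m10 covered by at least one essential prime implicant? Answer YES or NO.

YES

size-2^0 implicants → 000000(✓)  000100(✓)  000101(✓)  000110(✓)  001000(✓)  001010(✓)  010010(✓)  010110(✓)  011000(✓)  011100(✓)  100100(✓)  100110(✓)  101000(✓)  101001(✓)  101010(✓)  101100(✓)  110000(✓)  110010(✓)  111010(✓)  111110(✓)
size-2^1 implicants → -00100(✓)  -00110(✓)  -01000(✓)  -01010(✓)  -10010  0-0110  0-1000  00-000  000-00  0001-0(✓)  00010-  0010-0(✓)  010-10  011-00  1-1010  10-100  1001-0(✓)  101-00  1010-0(✓)  10100-  11-010  1100-0  111-10
size-2^2 implicants → -001-0  -010-0
Unchecked terms (primes): -001-0, -010-0, -10010, 0-0110, 0-1000, 00-000, 000-00, 00010-, 010-10, 011-00, 1-1010, 10-100, 101-00, 10100-, 11-010, 1100-0, 111-10
Minterm coverage:
  m0 ⊆ 00-000,000-00
  m4 ⊆ -001-0,000-00,00010-
  m5 ⊆ 00010- [E]
  m6 ⊆ -001-0,0-0110
  m8 ⊆ -010-0,0-1000,00-000
  m10 ⊆ -010-0 [E]
  m18 ⊆ -10010,010-10
  m22 ⊆ 0-0110,010-10
  m24 ⊆ 0-1000,011-00
  m28 ⊆ 011-00 [E]
  m36 ⊆ -001-0,10-100
  m38 ⊆ -001-0 [E]
  m40 ⊆ -010-0,101-00,10100-
  m41 ⊆ 10100- [E]
  m42 ⊆ -010-0,1-1010
  m44 ⊆ 10-100,101-00
  m48 ⊆ 1100-0 [E]
  m50 ⊆ -10010,11-010,1100-0
  m58 ⊆ 1-1010,11-010,111-10
  m62 ⊆ 111-10 [E]
E = {-001-0, -010-0, 00010-, 011-00, 10100-, 1100-0, 111-10}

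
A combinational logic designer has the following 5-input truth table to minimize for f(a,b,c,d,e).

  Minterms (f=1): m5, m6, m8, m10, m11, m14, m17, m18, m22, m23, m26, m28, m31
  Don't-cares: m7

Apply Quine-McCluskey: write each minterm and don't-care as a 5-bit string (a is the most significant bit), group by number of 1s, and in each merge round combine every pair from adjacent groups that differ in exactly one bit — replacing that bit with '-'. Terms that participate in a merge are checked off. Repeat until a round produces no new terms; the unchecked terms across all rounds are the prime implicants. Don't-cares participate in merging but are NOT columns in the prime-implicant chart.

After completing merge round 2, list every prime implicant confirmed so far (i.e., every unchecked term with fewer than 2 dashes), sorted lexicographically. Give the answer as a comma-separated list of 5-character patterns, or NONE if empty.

-1010, 0-110, 001-1, 01-10, 010-0, 0101-, 1-010, 1-111, 10-10, 10001, 11100

Round 0: 00101✓ 00110✓ 00111✓ 01000✓ 01010✓ 01011✓ 01110✓ 10001 10010✓ 10110✓ 10111✓ 11010✓ 11100 11111✓
Round 1: -0110✓ -0111✓ -1010 0-110 001-1 0011-✓ 01-10 010-0 0101- 1-010 1-111 10-10 1011-✓
Round 2: -011-
PIs = {-011-, -1010, 0-110, 001-1, 01-10, 010-0, 0101-, 1-010, 1-111, 10-10, 10001, 11100}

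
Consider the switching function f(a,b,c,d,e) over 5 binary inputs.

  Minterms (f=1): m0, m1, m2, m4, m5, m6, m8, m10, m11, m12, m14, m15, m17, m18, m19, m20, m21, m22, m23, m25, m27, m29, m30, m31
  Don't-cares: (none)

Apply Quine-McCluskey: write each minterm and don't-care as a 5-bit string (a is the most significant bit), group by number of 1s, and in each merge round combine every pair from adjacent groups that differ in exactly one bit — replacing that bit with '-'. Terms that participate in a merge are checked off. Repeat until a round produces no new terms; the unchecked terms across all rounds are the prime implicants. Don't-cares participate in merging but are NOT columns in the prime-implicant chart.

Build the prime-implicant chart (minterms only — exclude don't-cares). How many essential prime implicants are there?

2

size-2^0 implicants → 00000(✓)  00001(✓)  00010(✓)  00100(✓)  00101(✓)  00110(✓)  01000(✓)  01010(✓)  01011(✓)  01100(✓)  01110(✓)  01111(✓)  10001(✓)  10010(✓)  10011(✓)  10100(✓)  10101(✓)  10110(✓)  10111(✓)  11001(✓)  11011(✓)  11101(✓)  11110(✓)  11111(✓)
size-2^1 implicants → -0001(✓)  -0010(✓)  -0100(✓)  -0101(✓)  -0110(✓)  -1011(✓)  -1110(✓)  -1111(✓)  0-000(✓)  0-010(✓)  0-100(✓)  0-110(✓)  00-00(✓)  00-01(✓)  00-10(✓)  000-0(✓)  0000-(✓)  001-0(✓)  0010-(✓)  01-00(✓)  01-10(✓)  01-11(✓)  010-0(✓)  0101-(✓)  011-0(✓)  0111-(✓)  1-001(✓)  1-011(✓)  1-101(✓)  1-110(✓)  1-111(✓)  10-01(✓)  10-10(✓)  10-11(✓)  100-1(✓)  1001-(✓)  101-0(✓)  101-1(✓)  1010-(✓)  1011-(✓)  11-01(✓)  11-11(✓)  110-1(✓)  111-1(✓)  1111-(✓)
size-2^2 implicants → --110  -0-01  -0-10  -01-0  -010-  -1-11  -111-  0--00(✓)  0--10(✓)  0-0-0(✓)  0-1-0(✓)  00--0(✓)  00-0-  01--0(✓)  01-1-  1--01(✓)  1--11(✓)  1-0-1(✓)  1-1-1(✓)  1-11-  10--1(✓)  10-1-  101--  11--1(✓)
size-2^3 implicants → 0---0  1---1
Unchecked terms (primes): --110, -0-01, -0-10, -01-0, -010-, -1-11, -111-, 0---0, 00-0-, 01-1-, 1---1, 1-11-, 10-1-, 101--
Minterm coverage:
  m0 ⊆ 0---0,00-0-
  m1 ⊆ -0-01,00-0-
  m2 ⊆ -0-10,0---0
  m4 ⊆ -01-0,-010-,0---0,00-0-
  m5 ⊆ -0-01,-010-,00-0-
  m6 ⊆ --110,-0-10,-01-0,0---0
  m8 ⊆ 0---0 [E]
  m10 ⊆ 0---0,01-1-
  m11 ⊆ -1-11,01-1-
  m12 ⊆ 0---0 [E]
  m14 ⊆ --110,-111-,0---0,01-1-
  m15 ⊆ -1-11,-111-,01-1-
  m17 ⊆ -0-01,1---1
  m18 ⊆ -0-10,10-1-
  m19 ⊆ 1---1,10-1-
  m20 ⊆ -01-0,-010-,101--
  m21 ⊆ -0-01,-010-,1---1,101--
  m22 ⊆ --110,-0-10,-01-0,1-11-,10-1-,101--
  m23 ⊆ 1---1,1-11-,10-1-,101--
  m25 ⊆ 1---1 [E]
  m27 ⊆ -1-11,1---1
  m29 ⊆ 1---1 [E]
  m30 ⊆ --110,-111-,1-11-
  m31 ⊆ -1-11,-111-,1---1,1-11-
E = {0---0, 1---1}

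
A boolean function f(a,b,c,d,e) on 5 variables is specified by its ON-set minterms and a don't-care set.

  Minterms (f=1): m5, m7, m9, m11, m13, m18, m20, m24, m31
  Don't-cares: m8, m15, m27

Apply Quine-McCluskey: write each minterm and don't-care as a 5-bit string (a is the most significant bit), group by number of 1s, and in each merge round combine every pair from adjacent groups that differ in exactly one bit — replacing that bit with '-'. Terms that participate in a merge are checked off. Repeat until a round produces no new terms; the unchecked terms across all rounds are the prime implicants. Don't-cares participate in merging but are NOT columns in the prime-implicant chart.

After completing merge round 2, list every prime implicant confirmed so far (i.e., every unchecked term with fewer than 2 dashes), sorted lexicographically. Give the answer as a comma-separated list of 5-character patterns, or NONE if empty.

-1000, 0100-, 10010, 10100

[col 0] 00101*, 00111*, 01000*, 01001*, 01011*, 01101*, 01111*, 10010, 10100, 11000*, 11011*, 11111*
[col 1] -1000, -1011*, -1111*, 0-101*, 0-111*, 001-1*, 01-01*, 01-11*, 010-1*, 0100-, 011-1*, 11-11*
[col 2] -1-11, 0-1-1, 01--1
Prime implicants: -1-11, -1000, 0-1-1, 01--1, 0100-, 10010, 10100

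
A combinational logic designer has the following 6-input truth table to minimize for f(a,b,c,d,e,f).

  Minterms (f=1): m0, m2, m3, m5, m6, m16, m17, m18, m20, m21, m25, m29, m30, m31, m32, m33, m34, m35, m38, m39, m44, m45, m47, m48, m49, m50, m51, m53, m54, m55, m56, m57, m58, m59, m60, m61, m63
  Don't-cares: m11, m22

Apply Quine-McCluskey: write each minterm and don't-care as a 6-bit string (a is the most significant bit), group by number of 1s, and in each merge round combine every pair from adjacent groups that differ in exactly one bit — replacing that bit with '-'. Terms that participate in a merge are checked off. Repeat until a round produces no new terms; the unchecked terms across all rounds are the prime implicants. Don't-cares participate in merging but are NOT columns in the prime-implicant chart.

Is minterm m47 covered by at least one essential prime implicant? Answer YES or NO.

[col 0] 000000*, 000010*, 000011*, 000101*, 000110*, 001011*, 010000*, 010001*, 010010*, 010100*, 010101*, 010110*, 011001*, 011101*, 011110*, 011111*, 100000*, 100001*, 100010*, 100011*, 100110*, 100111*, 101100*, 101101*, 101111*, 110000*, 110001*, 110010*, 110011*, 110101*, 110110*, 110111*, 111000*, 111001*, 111010*, 111011*, 111100*, 111101*, 111111*
[col 1] -00000*, -00010*, -00011*, -00110*, -10000*, -10001*, -10010*, -10101*, -10110*, -11001*, -11101*, -11111*, 0-0000*, 0-0010*, 0-0101, 0-0110*, 00-011, 000-10*, 0000-0*, 00001-*, 01-001*, 01-101*, 01-110, 010-00*, 010-01*, 010-10*, 0100-0*, 01000-*, 0101-0*, 01010-*, 011-01*, 0111-1*, 01111-, 1-0000*, 1-0001*, 1-0010*, 1-0011*, 1-0110*, 1-0111*, 1-1100*, 1-1101*, 1-1111*, 10-111*, 100-10*, 100-11*, 1000-0*, 1000-1*, 10000-*, 10001-*, 10011-*, 1011-1*, 10110-*, 11-000*, 11-001*, 11-010*, 11-011*, 11-101*, 11-111*, 110-01*, 110-10*, 110-11*, 1100-0*, 1100-1*, 11000-*, 11001-*, 1101-1*, 11011-*, 111-00*, 111-01*, 111-11*, 1110-0*, 1110-1*, 11100-*, 11101-*, 1111-1*, 11110-*
[col 2] --0000*, --0010*, --0110*, -00-10*, -000-0*, -0001-, -1-001*, -1-101*, -10-01*, -10-10*, -100-0*, -1000-, -11-01*, -111-1, 0-0-10*, 0-00-0*, 01--01*, 010--0, 010-0-, 1--111, 1-0-10*, 1-0-11*, 1-00-0*, 1-00-1*, 1-000-*, 1-001-*, 1-011-*, 1-11-1, 1-110-, 100-1-*, 1000--*, 11--01*, 11--11*, 11-0-0*, 11-0-1*, 11-00-*, 11-01-*, 11-1-1*, 110--1*, 110-1-*, 1100--*, 111--1*, 111-0-, 1110--*
[col 3] --0-10, --00-0, -1--01, 1-0-1-, 1-00--, 11---1, 11-0--
Prime implicants: --0-10, --00-0, -0001-, -1--01, -1000-, -111-1, 0-0101, 00-011, 01-110, 010--0, 010-0-, 01111-, 1--111, 1-0-1-, 1-00--, 1-11-1, 1-110-, 11---1, 11-0--, 111-0-
PI chart (minterm → PIs covering it):
  0 | --00-0  (sole → essential)
  2 | --0-10,--00-0,-0001-
  3 | -0001-,00-011
  5 | 0-0101  (sole → essential)
  6 | --0-10  (sole → essential)
  16 | --00-0,-1000-,010--0,010-0-
  17 | -1--01,-1000-,010-0-
  18 | --0-10,--00-0,010--0
  20 | 010--0,010-0-
  21 | -1--01,0-0101,010-0-
  25 | -1--01  (sole → essential)
  29 | -1--01,-111-1
  30 | 01-110,01111-
  31 | -111-1,01111-
  32 | --00-0,1-00--
  33 | 1-00--  (sole → essential)
  34 | --0-10,--00-0,-0001-,1-0-1-,1-00--
  35 | -0001-,1-0-1-,1-00--
  38 | --0-10,1-0-1-
  39 | 1--111,1-0-1-
  44 | 1-110-  (sole → essential)
  45 | 1-11-1,1-110-
  47 | 1--111,1-11-1
  48 | --00-0,-1000-,1-00--,11-0--
  49 | -1--01,-1000-,1-00--,11---1,11-0--
  50 | --0-10,--00-0,1-0-1-,1-00--,11-0--
  51 | 1-0-1-,1-00--,11---1,11-0--
  53 | -1--01,11---1
  54 | --0-10,1-0-1-
  55 | 1--111,1-0-1-,11---1
  56 | 11-0--,111-0-
  57 | -1--01,11---1,11-0--,111-0-
  58 | 11-0--  (sole → essential)
  59 | 11---1,11-0--
  60 | 1-110-,111-0-
  61 | -1--01,-111-1,1-11-1,1-110-,11---1,111-0-
  63 | -111-1,1--111,1-11-1,11---1
Essential prime implicants: --0-10, --00-0, -1--01, 0-0101, 1-00--, 1-110-, 11-0--

NO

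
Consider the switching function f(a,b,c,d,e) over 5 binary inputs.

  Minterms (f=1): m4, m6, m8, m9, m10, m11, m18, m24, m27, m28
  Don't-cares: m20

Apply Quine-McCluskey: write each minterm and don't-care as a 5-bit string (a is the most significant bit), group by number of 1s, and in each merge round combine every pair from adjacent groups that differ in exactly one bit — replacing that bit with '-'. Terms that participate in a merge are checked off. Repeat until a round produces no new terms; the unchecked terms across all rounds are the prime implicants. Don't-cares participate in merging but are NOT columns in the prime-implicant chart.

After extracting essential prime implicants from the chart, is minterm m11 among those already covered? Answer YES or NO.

YES

size-2^0 implicants → 00100(✓)  00110(✓)  01000(✓)  01001(✓)  01010(✓)  01011(✓)  10010  10100(✓)  11000(✓)  11011(✓)  11100(✓)
size-2^1 implicants → -0100  -1000  -1011  001-0  010-0(✓)  010-1(✓)  0100-(✓)  0101-(✓)  1-100  11-00
size-2^2 implicants → 010--
Unchecked terms (primes): -0100, -1000, -1011, 001-0, 010--, 1-100, 10010, 11-00
Minterm coverage:
  m4 ⊆ -0100,001-0
  m6 ⊆ 001-0 [E]
  m8 ⊆ -1000,010--
  m9 ⊆ 010-- [E]
  m10 ⊆ 010-- [E]
  m11 ⊆ -1011,010--
  m18 ⊆ 10010 [E]
  m24 ⊆ -1000,11-00
  m27 ⊆ -1011 [E]
  m28 ⊆ 1-100,11-00
E = {-1011, 001-0, 010--, 10010}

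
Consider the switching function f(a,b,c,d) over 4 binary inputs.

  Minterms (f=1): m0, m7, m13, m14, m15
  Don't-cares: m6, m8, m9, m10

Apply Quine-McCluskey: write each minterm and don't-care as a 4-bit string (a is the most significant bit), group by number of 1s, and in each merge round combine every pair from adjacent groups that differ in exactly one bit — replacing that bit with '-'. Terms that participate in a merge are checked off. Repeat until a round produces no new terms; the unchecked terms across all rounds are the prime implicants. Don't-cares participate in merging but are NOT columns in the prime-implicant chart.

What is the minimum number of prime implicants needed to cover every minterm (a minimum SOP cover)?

[col 0] 0000*, 0110*, 0111*, 1000*, 1001*, 1010*, 1101*, 1110*, 1111*
[col 1] -000, -110*, -111*, 011-*, 1-01, 1-10, 10-0, 100-, 11-1, 111-*
[col 2] -11-
Prime implicants: -000, -11-, 1-01, 1-10, 10-0, 100-, 11-1
PI chart (minterm → PIs covering it):
  0 | -000  (sole → essential)
  7 | -11-  (sole → essential)
  13 | 1-01,11-1
  14 | -11-,1-10
  15 | -11-,11-1
Essential prime implicants: -000, -11-
Petrick residual → 1-01
Minimum SOP uses 3 PIs: b'c'd' + bc + ac'd

3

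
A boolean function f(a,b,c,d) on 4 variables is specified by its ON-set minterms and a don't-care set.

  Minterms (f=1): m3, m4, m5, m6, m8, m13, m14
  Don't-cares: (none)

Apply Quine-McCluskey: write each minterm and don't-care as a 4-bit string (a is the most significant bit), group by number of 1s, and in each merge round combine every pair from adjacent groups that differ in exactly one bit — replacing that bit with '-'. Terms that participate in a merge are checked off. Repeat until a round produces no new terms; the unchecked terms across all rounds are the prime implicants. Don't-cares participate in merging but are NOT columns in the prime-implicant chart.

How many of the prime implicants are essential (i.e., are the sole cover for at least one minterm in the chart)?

4

[col 0] 0011, 0100*, 0101*, 0110*, 1000, 1101*, 1110*
[col 1] -101, -110, 01-0, 010-
Prime implicants: -101, -110, 0011, 01-0, 010-, 1000
PI chart (minterm → PIs covering it):
  3 | 0011  (sole → essential)
  4 | 01-0,010-
  5 | -101,010-
  6 | -110,01-0
  8 | 1000  (sole → essential)
  13 | -101  (sole → essential)
  14 | -110  (sole → essential)
Essential prime implicants: -101, -110, 0011, 1000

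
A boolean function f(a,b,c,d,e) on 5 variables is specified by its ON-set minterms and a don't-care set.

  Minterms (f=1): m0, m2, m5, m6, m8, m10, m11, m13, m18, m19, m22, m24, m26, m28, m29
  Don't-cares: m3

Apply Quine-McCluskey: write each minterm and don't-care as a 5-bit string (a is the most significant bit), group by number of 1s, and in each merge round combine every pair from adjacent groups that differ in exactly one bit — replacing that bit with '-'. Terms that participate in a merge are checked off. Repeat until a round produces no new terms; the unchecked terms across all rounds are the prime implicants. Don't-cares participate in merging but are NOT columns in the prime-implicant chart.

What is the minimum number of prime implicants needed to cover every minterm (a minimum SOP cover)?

Round 0: 00000✓ 00010✓ 00011✓ 00101✓ 00110✓ 01000✓ 01010✓ 01011✓ 01101✓ 10010✓ 10011✓ 10110✓ 11000✓ 11010✓ 11100✓ 11101✓
Round 1: -0010✓ -0011✓ -0110✓ -1000✓ -1010✓ -1101 0-000✓ 0-010✓ 0-011✓ 0-101 00-10✓ 000-0✓ 0001-✓ 010-0✓ 0101-✓ 1-010✓ 10-10✓ 1001-✓ 11-00 110-0✓ 1110-
Round 2: --010 -0-10 -001- -10-0 0-0-0 0-01-
PIs = {--010, -0-10, -001-, -10-0, -1101, 0-0-0, 0-01-, 0-101, 11-00, 1110-}
Coverage chart:
  m0: 0-0-0 ←essential
  m2: --010,-0-10,-001-,0-0-0,0-01-
  m5: 0-101 ←essential
  m6: -0-10 ←essential
  m8: -10-0,0-0-0
  m10: --010,-10-0,0-0-0,0-01-
  m11: 0-01- ←essential
  m13: -1101,0-101
  m18: --010,-0-10,-001-
  m19: -001- ←essential
  m22: -0-10 ←essential
  m24: -10-0,11-00
  m26: --010,-10-0
  m28: 11-00,1110-
  m29: -1101,1110-
Essential: -0-10, -001-, 0-0-0, 0-01-, 0-101
Petrick residual → -10-0, 1110-
Min cover (7 terms): b'de' + b'c'd + bc'e' + a'c'e' + a'c'd + a'cd'e + abcd'

7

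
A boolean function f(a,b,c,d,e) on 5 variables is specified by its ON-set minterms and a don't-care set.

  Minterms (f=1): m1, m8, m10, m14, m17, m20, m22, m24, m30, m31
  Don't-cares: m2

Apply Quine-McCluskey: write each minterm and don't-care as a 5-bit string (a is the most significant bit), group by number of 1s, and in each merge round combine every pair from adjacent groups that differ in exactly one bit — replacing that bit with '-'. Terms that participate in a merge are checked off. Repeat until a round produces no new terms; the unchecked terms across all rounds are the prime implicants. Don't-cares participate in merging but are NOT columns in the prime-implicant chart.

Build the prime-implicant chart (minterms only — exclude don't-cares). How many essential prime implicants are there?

4

size-2^0 implicants → 00001(✓)  00010(✓)  01000(✓)  01010(✓)  01110(✓)  10001(✓)  10100(✓)  10110(✓)  11000(✓)  11110(✓)  11111(✓)
size-2^1 implicants → -0001  -1000  -1110  0-010  01-10  010-0  1-110  101-0  1111-
Unchecked terms (primes): -0001, -1000, -1110, 0-010, 01-10, 010-0, 1-110, 101-0, 1111-
Minterm coverage:
  m1 ⊆ -0001 [E]
  m8 ⊆ -1000,010-0
  m10 ⊆ 0-010,01-10,010-0
  m14 ⊆ -1110,01-10
  m17 ⊆ -0001 [E]
  m20 ⊆ 101-0 [E]
  m22 ⊆ 1-110,101-0
  m24 ⊆ -1000 [E]
  m30 ⊆ -1110,1-110,1111-
  m31 ⊆ 1111- [E]
E = {-0001, -1000, 101-0, 1111-}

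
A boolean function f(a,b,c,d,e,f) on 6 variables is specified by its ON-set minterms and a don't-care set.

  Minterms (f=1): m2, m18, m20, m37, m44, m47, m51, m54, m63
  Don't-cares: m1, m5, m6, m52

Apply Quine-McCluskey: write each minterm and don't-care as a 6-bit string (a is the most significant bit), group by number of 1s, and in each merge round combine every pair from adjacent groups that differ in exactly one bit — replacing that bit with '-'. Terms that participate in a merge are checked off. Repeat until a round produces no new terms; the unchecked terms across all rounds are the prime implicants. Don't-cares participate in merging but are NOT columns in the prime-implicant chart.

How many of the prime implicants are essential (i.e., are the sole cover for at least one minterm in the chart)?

7

[col 0] 000001*, 000010*, 000101*, 000110*, 010010*, 010100*, 100101*, 101100, 101111*, 110011, 110100*, 110110*, 111111*
[col 1] -00101, -10100, 0-0010, 000-01, 000-10, 1-1111, 1101-0
Prime implicants: -00101, -10100, 0-0010, 000-01, 000-10, 1-1111, 101100, 110011, 1101-0
PI chart (minterm → PIs covering it):
  2 | 0-0010,000-10
  18 | 0-0010  (sole → essential)
  20 | -10100  (sole → essential)
  37 | -00101  (sole → essential)
  44 | 101100  (sole → essential)
  47 | 1-1111  (sole → essential)
  51 | 110011  (sole → essential)
  54 | 1101-0  (sole → essential)
  63 | 1-1111  (sole → essential)
Essential prime implicants: -00101, -10100, 0-0010, 1-1111, 101100, 110011, 1101-0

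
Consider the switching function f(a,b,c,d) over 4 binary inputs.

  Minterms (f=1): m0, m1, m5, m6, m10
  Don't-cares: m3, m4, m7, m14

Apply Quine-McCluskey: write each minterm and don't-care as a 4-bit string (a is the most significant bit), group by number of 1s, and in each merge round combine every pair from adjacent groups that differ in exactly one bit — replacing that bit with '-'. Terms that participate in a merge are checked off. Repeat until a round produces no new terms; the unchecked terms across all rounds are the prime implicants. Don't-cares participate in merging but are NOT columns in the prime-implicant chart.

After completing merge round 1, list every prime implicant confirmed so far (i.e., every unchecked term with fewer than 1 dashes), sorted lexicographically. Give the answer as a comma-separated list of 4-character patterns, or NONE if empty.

NONE

Round 0: 0000✓ 0001✓ 0011✓ 0100✓ 0101✓ 0110✓ 0111✓ 1010✓ 1110✓
Round 1: -110 0-00✓ 0-01✓ 0-11✓ 00-1✓ 000-✓ 01-0✓ 01-1✓ 010-✓ 011-✓ 1-10
Round 2: 0--1 0-0- 01--
PIs = {-110, 0--1, 0-0-, 01--, 1-10}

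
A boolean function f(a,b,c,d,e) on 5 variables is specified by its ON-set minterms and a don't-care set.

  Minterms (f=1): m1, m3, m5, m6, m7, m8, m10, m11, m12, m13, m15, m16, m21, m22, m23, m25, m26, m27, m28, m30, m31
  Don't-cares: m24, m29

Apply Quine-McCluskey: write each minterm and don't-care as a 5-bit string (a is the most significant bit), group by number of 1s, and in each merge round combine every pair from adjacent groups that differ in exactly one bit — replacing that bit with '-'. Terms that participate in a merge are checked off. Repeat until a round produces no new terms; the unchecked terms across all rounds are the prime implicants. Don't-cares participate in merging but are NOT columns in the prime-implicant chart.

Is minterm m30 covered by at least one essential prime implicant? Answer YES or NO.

YES

size-2^0 implicants → 00001(✓)  00011(✓)  00101(✓)  00110(✓)  00111(✓)  01000(✓)  01010(✓)  01011(✓)  01100(✓)  01101(✓)  01111(✓)  10000(✓)  10101(✓)  10110(✓)  10111(✓)  11000(✓)  11001(✓)  11010(✓)  11011(✓)  11100(✓)  11101(✓)  11110(✓)  11111(✓)
size-2^1 implicants → -0101(✓)  -0110(✓)  -0111(✓)  -1000(✓)  -1010(✓)  -1011(✓)  -1100(✓)  -1101(✓)  -1111(✓)  0-011(✓)  0-101(✓)  0-111(✓)  00-01(✓)  00-11(✓)  000-1(✓)  001-1(✓)  0011-(✓)  01-00(✓)  01-11(✓)  010-0(✓)  0101-(✓)  011-1(✓)  0110-(✓)  1-000  1-101(✓)  1-110(✓)  1-111(✓)  101-1(✓)  1011-(✓)  11-00(✓)  11-01(✓)  11-10(✓)  11-11(✓)  110-0(✓)  110-1(✓)  1100-(✓)  1101-(✓)  111-0(✓)  111-1(✓)  1110-(✓)  1111-(✓)
size-2^2 implicants → --101(✓)  --111(✓)  -01-1(✓)  -011-  -1-00  -1-11  -10-0  -101-  -11-1(✓)  -110-  0--11  0-1-1(✓)  00--1  1-1-1(✓)  1-11-  11--0(✓)  11--1(✓)  11-0-(✓)  11-1-(✓)  110--(✓)  111--(✓)
size-2^3 implicants → --1-1  11---
Unchecked terms (primes): --1-1, -011-, -1-00, -1-11, -10-0, -101-, -110-, 0--11, 00--1, 1-000, 1-11-, 11---
Minterm coverage:
  m1 ⊆ 00--1 [E]
  m3 ⊆ 0--11,00--1
  m5 ⊆ --1-1,00--1
  m6 ⊆ -011- [E]
  m7 ⊆ --1-1,-011-,0--11,00--1
  m8 ⊆ -1-00,-10-0
  m10 ⊆ -10-0,-101-
  m11 ⊆ -1-11,-101-,0--11
  m12 ⊆ -1-00,-110-
  m13 ⊆ --1-1,-110-
  m15 ⊆ --1-1,-1-11,0--11
  m16 ⊆ 1-000 [E]
  m21 ⊆ --1-1 [E]
  m22 ⊆ -011-,1-11-
  m23 ⊆ --1-1,-011-,1-11-
  m25 ⊆ 11--- [E]
  m26 ⊆ -10-0,-101-,11---
  m27 ⊆ -1-11,-101-,11---
  m28 ⊆ -1-00,-110-,11---
  m30 ⊆ 1-11-,11---
  m31 ⊆ --1-1,-1-11,1-11-,11---
E = {--1-1, -011-, 00--1, 1-000, 11---}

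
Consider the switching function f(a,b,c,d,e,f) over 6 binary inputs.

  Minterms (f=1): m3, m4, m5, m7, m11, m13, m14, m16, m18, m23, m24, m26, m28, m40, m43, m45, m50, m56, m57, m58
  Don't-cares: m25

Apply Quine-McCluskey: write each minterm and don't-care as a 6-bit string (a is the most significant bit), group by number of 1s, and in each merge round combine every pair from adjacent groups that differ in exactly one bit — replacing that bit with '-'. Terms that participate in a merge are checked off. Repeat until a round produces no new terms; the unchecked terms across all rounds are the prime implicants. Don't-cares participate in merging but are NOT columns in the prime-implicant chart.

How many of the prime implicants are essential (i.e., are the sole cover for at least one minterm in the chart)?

Round 0: 000011✓ 000100✓ 000101✓ 000111✓ 001011✓ 001101✓ 001110 010000✓ 010010✓ 010111✓ 011000✓ 011001✓ 011010✓ 011100✓ 101000✓ 101011✓ 101101✓ 110010✓ 111000✓ 111001✓ 111010✓
Round 1: -01011 -01101 -10010✓ -11000✓ -11001✓ -11010✓ 0-0111 00-011 00-101 000-11 0001-1 00010- 01-000✓ 01-010✓ 0100-0✓ 011-00 0110-0✓ 01100-✓ 1-1000 11-010✓ 1110-0✓ 11100-✓
Round 2: -1-010 -110-0 -1100- 01-0-0
PIs = {-01011, -01101, -1-010, -110-0, -1100-, 0-0111, 00-011, 00-101, 000-11, 0001-1, 00010-, 001110, 01-0-0, 011-00, 1-1000}
Coverage chart:
  m3: 00-011,000-11
  m4: 00010- ←essential
  m5: 00-101,0001-1,00010-
  m7: 0-0111,000-11,0001-1
  m11: -01011,00-011
  m13: -01101,00-101
  m14: 001110 ←essential
  m16: 01-0-0 ←essential
  m18: -1-010,01-0-0
  m23: 0-0111 ←essential
  m24: -110-0,-1100-,01-0-0,011-00
  m26: -1-010,-110-0,01-0-0
  m28: 011-00 ←essential
  m40: 1-1000 ←essential
  m43: -01011 ←essential
  m45: -01101 ←essential
  m50: -1-010 ←essential
  m56: -110-0,-1100-,1-1000
  m57: -1100- ←essential
  m58: -1-010,-110-0
Essential: -01011, -01101, -1-010, -1100-, 0-0111, 00010-, 001110, 01-0-0, 011-00, 1-1000

10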